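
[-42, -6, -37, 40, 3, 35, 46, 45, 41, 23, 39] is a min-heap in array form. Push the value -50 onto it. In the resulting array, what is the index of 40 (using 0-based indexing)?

append -50 at index 11 → [-42, -6, -37, 40, 3, 35, 46, 45, 41, 23, 39, -50]
-50 < parent 35 at index 5, swap → [-42, -6, -37, 40, 3, -50, 46, 45, 41, 23, 39, 35]
-50 < parent -37 at index 2, swap → [-42, -6, -50, 40, 3, -37, 46, 45, 41, 23, 39, 35]
-50 < parent -42 at index 0, swap → [-50, -6, -42, 40, 3, -37, 46, 45, 41, 23, 39, 35]
resulting array: [-50, -6, -42, 40, 3, -37, 46, 45, 41, 23, 39, 35]

3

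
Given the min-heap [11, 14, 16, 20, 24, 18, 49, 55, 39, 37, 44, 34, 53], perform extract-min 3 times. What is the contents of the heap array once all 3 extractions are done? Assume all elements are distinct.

[18, 20, 34, 39, 24, 44, 49, 55, 53, 37]

extract-min #1 returns 11:
  remove root 11; move last element 53 to root → [53, 14, 16, 20, 24, 18, 49, 55, 39, 37, 44, 34]
  53 vs smaller child 14 at index 1, swap → [14, 53, 16, 20, 24, 18, 49, 55, 39, 37, 44, 34]
  53 vs smaller child 20 at index 3, swap → [14, 20, 16, 53, 24, 18, 49, 55, 39, 37, 44, 34]
  53 vs smaller child 39 at index 8, swap → [14, 20, 16, 39, 24, 18, 49, 55, 53, 37, 44, 34]
extract-min #2 returns 14:
  remove root 14; move last element 34 to root → [34, 20, 16, 39, 24, 18, 49, 55, 53, 37, 44]
  34 vs smaller child 16 at index 2, swap → [16, 20, 34, 39, 24, 18, 49, 55, 53, 37, 44]
  34 vs smaller child 18 at index 5, swap → [16, 20, 18, 39, 24, 34, 49, 55, 53, 37, 44]
extract-min #3 returns 16:
  remove root 16; move last element 44 to root → [44, 20, 18, 39, 24, 34, 49, 55, 53, 37]
  44 vs smaller child 18 at index 2, swap → [18, 20, 44, 39, 24, 34, 49, 55, 53, 37]
  44 vs smaller child 34 at index 5, swap → [18, 20, 34, 39, 24, 44, 49, 55, 53, 37]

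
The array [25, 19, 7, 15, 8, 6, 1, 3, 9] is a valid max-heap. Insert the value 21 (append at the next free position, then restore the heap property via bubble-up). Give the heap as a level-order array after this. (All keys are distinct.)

[25, 21, 7, 15, 19, 6, 1, 3, 9, 8]

append 21 at index 9 → [25, 19, 7, 15, 8, 6, 1, 3, 9, 21]
21 > parent 8 at index 4, swap → [25, 19, 7, 15, 21, 6, 1, 3, 9, 8]
21 > parent 19 at index 1, swap → [25, 21, 7, 15, 19, 6, 1, 3, 9, 8]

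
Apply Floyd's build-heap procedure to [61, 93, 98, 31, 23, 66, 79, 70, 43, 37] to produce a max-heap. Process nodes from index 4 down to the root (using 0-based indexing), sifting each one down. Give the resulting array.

[98, 93, 79, 70, 37, 66, 61, 31, 43, 23]

sift down from index 4:
  23 vs only child 37 at index 9, swap → [61, 93, 98, 31, 37, 66, 79, 70, 43, 23]
sift down from index 3:
  31 vs larger child 70 at index 7, swap → [61, 93, 98, 70, 37, 66, 79, 31, 43, 23]
sift down from index 2: already satisfies heap property
sift down from index 1: already satisfies heap property
sift down from index 0:
  61 vs larger child 98 at index 2, swap → [98, 93, 61, 70, 37, 66, 79, 31, 43, 23]
  61 vs larger child 79 at index 6, swap → [98, 93, 79, 70, 37, 66, 61, 31, 43, 23]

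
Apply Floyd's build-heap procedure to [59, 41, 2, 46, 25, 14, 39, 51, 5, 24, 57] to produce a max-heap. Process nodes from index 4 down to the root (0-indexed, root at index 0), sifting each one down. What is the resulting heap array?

[59, 57, 39, 51, 41, 14, 2, 46, 5, 24, 25]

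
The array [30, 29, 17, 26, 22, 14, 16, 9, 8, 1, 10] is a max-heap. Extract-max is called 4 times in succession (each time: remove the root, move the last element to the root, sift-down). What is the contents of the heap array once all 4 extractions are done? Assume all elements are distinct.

[17, 10, 16, 9, 1, 14, 8]

extract-max #1 returns 30:
  remove root 30; move last element 10 to root → [10, 29, 17, 26, 22, 14, 16, 9, 8, 1]
  10 vs larger child 29 at index 1, swap → [29, 10, 17, 26, 22, 14, 16, 9, 8, 1]
  10 vs larger child 26 at index 3, swap → [29, 26, 17, 10, 22, 14, 16, 9, 8, 1]
extract-max #2 returns 29:
  remove root 29; move last element 1 to root → [1, 26, 17, 10, 22, 14, 16, 9, 8]
  1 vs larger child 26 at index 1, swap → [26, 1, 17, 10, 22, 14, 16, 9, 8]
  1 vs larger child 22 at index 4, swap → [26, 22, 17, 10, 1, 14, 16, 9, 8]
extract-max #3 returns 26:
  remove root 26; move last element 8 to root → [8, 22, 17, 10, 1, 14, 16, 9]
  8 vs larger child 22 at index 1, swap → [22, 8, 17, 10, 1, 14, 16, 9]
  8 vs larger child 10 at index 3, swap → [22, 10, 17, 8, 1, 14, 16, 9]
  8 vs only child 9 at index 7, swap → [22, 10, 17, 9, 1, 14, 16, 8]
extract-max #4 returns 22:
  remove root 22; move last element 8 to root → [8, 10, 17, 9, 1, 14, 16]
  8 vs larger child 17 at index 2, swap → [17, 10, 8, 9, 1, 14, 16]
  8 vs larger child 16 at index 6, swap → [17, 10, 16, 9, 1, 14, 8]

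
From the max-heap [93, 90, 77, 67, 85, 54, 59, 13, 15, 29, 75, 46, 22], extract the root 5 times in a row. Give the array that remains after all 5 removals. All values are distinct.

extract-max #1 returns 93:
  remove root 93; move last element 22 to root → [22, 90, 77, 67, 85, 54, 59, 13, 15, 29, 75, 46]
  22 vs larger child 90 at index 1, swap → [90, 22, 77, 67, 85, 54, 59, 13, 15, 29, 75, 46]
  22 vs larger child 85 at index 4, swap → [90, 85, 77, 67, 22, 54, 59, 13, 15, 29, 75, 46]
  22 vs larger child 75 at index 10, swap → [90, 85, 77, 67, 75, 54, 59, 13, 15, 29, 22, 46]
extract-max #2 returns 90:
  remove root 90; move last element 46 to root → [46, 85, 77, 67, 75, 54, 59, 13, 15, 29, 22]
  46 vs larger child 85 at index 1, swap → [85, 46, 77, 67, 75, 54, 59, 13, 15, 29, 22]
  46 vs larger child 75 at index 4, swap → [85, 75, 77, 67, 46, 54, 59, 13, 15, 29, 22]
extract-max #3 returns 85:
  remove root 85; move last element 22 to root → [22, 75, 77, 67, 46, 54, 59, 13, 15, 29]
  22 vs larger child 77 at index 2, swap → [77, 75, 22, 67, 46, 54, 59, 13, 15, 29]
  22 vs larger child 59 at index 6, swap → [77, 75, 59, 67, 46, 54, 22, 13, 15, 29]
extract-max #4 returns 77:
  remove root 77; move last element 29 to root → [29, 75, 59, 67, 46, 54, 22, 13, 15]
  29 vs larger child 75 at index 1, swap → [75, 29, 59, 67, 46, 54, 22, 13, 15]
  29 vs larger child 67 at index 3, swap → [75, 67, 59, 29, 46, 54, 22, 13, 15]
extract-max #5 returns 75:
  remove root 75; move last element 15 to root → [15, 67, 59, 29, 46, 54, 22, 13]
  15 vs larger child 67 at index 1, swap → [67, 15, 59, 29, 46, 54, 22, 13]
  15 vs larger child 46 at index 4, swap → [67, 46, 59, 29, 15, 54, 22, 13]

[67, 46, 59, 29, 15, 54, 22, 13]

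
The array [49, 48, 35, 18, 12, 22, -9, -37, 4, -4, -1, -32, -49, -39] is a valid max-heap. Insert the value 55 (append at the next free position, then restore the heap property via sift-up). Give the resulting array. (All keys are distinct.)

[55, 48, 49, 18, 12, 22, 35, -37, 4, -4, -1, -32, -49, -39, -9]

append 55 at index 14 → [49, 48, 35, 18, 12, 22, -9, -37, 4, -4, -1, -32, -49, -39, 55]
55 > parent -9 at index 6, swap → [49, 48, 35, 18, 12, 22, 55, -37, 4, -4, -1, -32, -49, -39, -9]
55 > parent 35 at index 2, swap → [49, 48, 55, 18, 12, 22, 35, -37, 4, -4, -1, -32, -49, -39, -9]
55 > parent 49 at index 0, swap → [55, 48, 49, 18, 12, 22, 35, -37, 4, -4, -1, -32, -49, -39, -9]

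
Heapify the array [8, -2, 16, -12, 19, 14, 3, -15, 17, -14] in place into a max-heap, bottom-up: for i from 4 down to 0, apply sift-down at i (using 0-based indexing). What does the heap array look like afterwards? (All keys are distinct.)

sift down from index 4: already satisfies heap property
sift down from index 3:
  -12 vs larger child 17 at index 8, swap → [8, -2, 16, 17, 19, 14, 3, -15, -12, -14]
sift down from index 2: already satisfies heap property
sift down from index 1:
  -2 vs larger child 19 at index 4, swap → [8, 19, 16, 17, -2, 14, 3, -15, -12, -14]
sift down from index 0:
  8 vs larger child 19 at index 1, swap → [19, 8, 16, 17, -2, 14, 3, -15, -12, -14]
  8 vs larger child 17 at index 3, swap → [19, 17, 16, 8, -2, 14, 3, -15, -12, -14]

[19, 17, 16, 8, -2, 14, 3, -15, -12, -14]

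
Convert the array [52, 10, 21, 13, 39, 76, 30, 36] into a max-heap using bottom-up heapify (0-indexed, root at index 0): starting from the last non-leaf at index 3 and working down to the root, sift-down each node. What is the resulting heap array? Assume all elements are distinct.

[76, 39, 52, 36, 10, 21, 30, 13]

sift down from index 3:
  13 vs only child 36 at index 7, swap → [52, 10, 21, 36, 39, 76, 30, 13]
sift down from index 2:
  21 vs larger child 76 at index 5, swap → [52, 10, 76, 36, 39, 21, 30, 13]
sift down from index 1:
  10 vs larger child 39 at index 4, swap → [52, 39, 76, 36, 10, 21, 30, 13]
sift down from index 0:
  52 vs larger child 76 at index 2, swap → [76, 39, 52, 36, 10, 21, 30, 13]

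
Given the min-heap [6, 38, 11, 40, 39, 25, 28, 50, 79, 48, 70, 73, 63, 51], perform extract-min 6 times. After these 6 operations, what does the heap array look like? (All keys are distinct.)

[40, 48, 51, 50, 79, 73, 63, 70]

extract-min #1 returns 6:
  remove root 6; move last element 51 to root → [51, 38, 11, 40, 39, 25, 28, 50, 79, 48, 70, 73, 63]
  51 vs smaller child 11 at index 2, swap → [11, 38, 51, 40, 39, 25, 28, 50, 79, 48, 70, 73, 63]
  51 vs smaller child 25 at index 5, swap → [11, 38, 25, 40, 39, 51, 28, 50, 79, 48, 70, 73, 63]
extract-min #2 returns 11:
  remove root 11; move last element 63 to root → [63, 38, 25, 40, 39, 51, 28, 50, 79, 48, 70, 73]
  63 vs smaller child 25 at index 2, swap → [25, 38, 63, 40, 39, 51, 28, 50, 79, 48, 70, 73]
  63 vs smaller child 28 at index 6, swap → [25, 38, 28, 40, 39, 51, 63, 50, 79, 48, 70, 73]
extract-min #3 returns 25:
  remove root 25; move last element 73 to root → [73, 38, 28, 40, 39, 51, 63, 50, 79, 48, 70]
  73 vs smaller child 28 at index 2, swap → [28, 38, 73, 40, 39, 51, 63, 50, 79, 48, 70]
  73 vs smaller child 51 at index 5, swap → [28, 38, 51, 40, 39, 73, 63, 50, 79, 48, 70]
extract-min #4 returns 28:
  remove root 28; move last element 70 to root → [70, 38, 51, 40, 39, 73, 63, 50, 79, 48]
  70 vs smaller child 38 at index 1, swap → [38, 70, 51, 40, 39, 73, 63, 50, 79, 48]
  70 vs smaller child 39 at index 4, swap → [38, 39, 51, 40, 70, 73, 63, 50, 79, 48]
  70 vs only child 48 at index 9, swap → [38, 39, 51, 40, 48, 73, 63, 50, 79, 70]
extract-min #5 returns 38:
  remove root 38; move last element 70 to root → [70, 39, 51, 40, 48, 73, 63, 50, 79]
  70 vs smaller child 39 at index 1, swap → [39, 70, 51, 40, 48, 73, 63, 50, 79]
  70 vs smaller child 40 at index 3, swap → [39, 40, 51, 70, 48, 73, 63, 50, 79]
  70 vs smaller child 50 at index 7, swap → [39, 40, 51, 50, 48, 73, 63, 70, 79]
extract-min #6 returns 39:
  remove root 39; move last element 79 to root → [79, 40, 51, 50, 48, 73, 63, 70]
  79 vs smaller child 40 at index 1, swap → [40, 79, 51, 50, 48, 73, 63, 70]
  79 vs smaller child 48 at index 4, swap → [40, 48, 51, 50, 79, 73, 63, 70]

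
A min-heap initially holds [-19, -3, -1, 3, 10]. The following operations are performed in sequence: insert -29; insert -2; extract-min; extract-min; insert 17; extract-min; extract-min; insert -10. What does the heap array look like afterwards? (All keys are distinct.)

[-10, -1, 17, 10, 3]

insert -29:
  append -29 at index 5 → [-19, -3, -1, 3, 10, -29]
  -29 < parent -1 at index 2, swap → [-19, -3, -29, 3, 10, -1]
  -29 < parent -19 at index 0, swap → [-29, -3, -19, 3, 10, -1]
insert -2:
  append -2 at index 6 → [-29, -3, -19, 3, 10, -1, -2] (no swap needed)
extract-min → returns -29:
  remove root -29; move last element -2 to root → [-2, -3, -19, 3, 10, -1]
  -2 vs smaller child -19 at index 2, swap → [-19, -3, -2, 3, 10, -1]
extract-min → returns -19:
  remove root -19; move last element -1 to root → [-1, -3, -2, 3, 10]
  -1 vs smaller child -3 at index 1, swap → [-3, -1, -2, 3, 10]
insert 17:
  append 17 at index 5 → [-3, -1, -2, 3, 10, 17] (no swap needed)
extract-min → returns -3:
  remove root -3; move last element 17 to root → [17, -1, -2, 3, 10]
  17 vs smaller child -2 at index 2, swap → [-2, -1, 17, 3, 10]
extract-min → returns -2:
  remove root -2; move last element 10 to root → [10, -1, 17, 3]
  10 vs smaller child -1 at index 1, swap → [-1, 10, 17, 3]
  10 vs only child 3 at index 3, swap → [-1, 3, 17, 10]
insert -10:
  append -10 at index 4 → [-1, 3, 17, 10, -10]
  -10 < parent 3 at index 1, swap → [-1, -10, 17, 10, 3]
  -10 < parent -1 at index 0, swap → [-10, -1, 17, 10, 3]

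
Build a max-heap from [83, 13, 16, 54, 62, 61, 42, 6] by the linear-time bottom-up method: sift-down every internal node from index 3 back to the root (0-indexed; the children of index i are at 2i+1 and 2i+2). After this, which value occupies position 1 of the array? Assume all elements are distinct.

sift down from index 3: already satisfies heap property
sift down from index 2:
  16 vs larger child 61 at index 5, swap → [83, 13, 61, 54, 62, 16, 42, 6]
sift down from index 1:
  13 vs larger child 62 at index 4, swap → [83, 62, 61, 54, 13, 16, 42, 6]
sift down from index 0: already satisfies heap property
resulting array: [83, 62, 61, 54, 13, 16, 42, 6]

62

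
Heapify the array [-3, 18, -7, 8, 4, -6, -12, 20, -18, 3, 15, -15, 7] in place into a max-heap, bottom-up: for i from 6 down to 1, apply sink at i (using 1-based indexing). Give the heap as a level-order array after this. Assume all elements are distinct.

[20, 18, 7, 8, 15, -6, -12, -3, -18, 3, 4, -15, -7]

sift down from index 6:
  -6 vs larger child 7 at index 13, swap → [-3, 18, -7, 8, 4, 7, -12, 20, -18, 3, 15, -15, -6]
sift down from index 5:
  4 vs larger child 15 at index 11, swap → [-3, 18, -7, 8, 15, 7, -12, 20, -18, 3, 4, -15, -6]
sift down from index 4:
  8 vs larger child 20 at index 8, swap → [-3, 18, -7, 20, 15, 7, -12, 8, -18, 3, 4, -15, -6]
sift down from index 3:
  -7 vs larger child 7 at index 6, swap → [-3, 18, 7, 20, 15, -7, -12, 8, -18, 3, 4, -15, -6]
  -7 vs larger child -6 at index 13, swap → [-3, 18, 7, 20, 15, -6, -12, 8, -18, 3, 4, -15, -7]
sift down from index 2:
  18 vs larger child 20 at index 4, swap → [-3, 20, 7, 18, 15, -6, -12, 8, -18, 3, 4, -15, -7]
sift down from index 1:
  -3 vs larger child 20 at index 2, swap → [20, -3, 7, 18, 15, -6, -12, 8, -18, 3, 4, -15, -7]
  -3 vs larger child 18 at index 4, swap → [20, 18, 7, -3, 15, -6, -12, 8, -18, 3, 4, -15, -7]
  -3 vs larger child 8 at index 8, swap → [20, 18, 7, 8, 15, -6, -12, -3, -18, 3, 4, -15, -7]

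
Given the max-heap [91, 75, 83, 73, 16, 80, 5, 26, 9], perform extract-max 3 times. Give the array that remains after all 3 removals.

[75, 73, 26, 5, 16, 9]

extract-max #1 returns 91:
  remove root 91; move last element 9 to root → [9, 75, 83, 73, 16, 80, 5, 26]
  9 vs larger child 83 at index 2, swap → [83, 75, 9, 73, 16, 80, 5, 26]
  9 vs larger child 80 at index 5, swap → [83, 75, 80, 73, 16, 9, 5, 26]
extract-max #2 returns 83:
  remove root 83; move last element 26 to root → [26, 75, 80, 73, 16, 9, 5]
  26 vs larger child 80 at index 2, swap → [80, 75, 26, 73, 16, 9, 5]
extract-max #3 returns 80:
  remove root 80; move last element 5 to root → [5, 75, 26, 73, 16, 9]
  5 vs larger child 75 at index 1, swap → [75, 5, 26, 73, 16, 9]
  5 vs larger child 73 at index 3, swap → [75, 73, 26, 5, 16, 9]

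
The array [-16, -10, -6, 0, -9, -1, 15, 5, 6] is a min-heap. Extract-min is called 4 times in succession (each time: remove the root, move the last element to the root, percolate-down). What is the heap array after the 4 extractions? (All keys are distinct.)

[-1, 0, 15, 5, 6]

extract-min #1 returns -16:
  remove root -16; move last element 6 to root → [6, -10, -6, 0, -9, -1, 15, 5]
  6 vs smaller child -10 at index 1, swap → [-10, 6, -6, 0, -9, -1, 15, 5]
  6 vs smaller child -9 at index 4, swap → [-10, -9, -6, 0, 6, -1, 15, 5]
extract-min #2 returns -10:
  remove root -10; move last element 5 to root → [5, -9, -6, 0, 6, -1, 15]
  5 vs smaller child -9 at index 1, swap → [-9, 5, -6, 0, 6, -1, 15]
  5 vs smaller child 0 at index 3, swap → [-9, 0, -6, 5, 6, -1, 15]
extract-min #3 returns -9:
  remove root -9; move last element 15 to root → [15, 0, -6, 5, 6, -1]
  15 vs smaller child -6 at index 2, swap → [-6, 0, 15, 5, 6, -1]
  15 vs only child -1 at index 5, swap → [-6, 0, -1, 5, 6, 15]
extract-min #4 returns -6:
  remove root -6; move last element 15 to root → [15, 0, -1, 5, 6]
  15 vs smaller child -1 at index 2, swap → [-1, 0, 15, 5, 6]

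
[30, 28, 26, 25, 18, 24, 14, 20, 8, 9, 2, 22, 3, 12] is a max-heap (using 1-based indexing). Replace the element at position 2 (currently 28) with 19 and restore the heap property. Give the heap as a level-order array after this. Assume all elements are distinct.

[30, 25, 26, 20, 18, 24, 14, 19, 8, 9, 2, 22, 3, 12]

set index 2 from 28 to 19 → [30, 19, 26, 25, 18, 24, 14, 20, 8, 9, 2, 22, 3, 12]
19 vs larger child 25 at index 4, swap → [30, 25, 26, 19, 18, 24, 14, 20, 8, 9, 2, 22, 3, 12]
19 vs larger child 20 at index 8, swap → [30, 25, 26, 20, 18, 24, 14, 19, 8, 9, 2, 22, 3, 12]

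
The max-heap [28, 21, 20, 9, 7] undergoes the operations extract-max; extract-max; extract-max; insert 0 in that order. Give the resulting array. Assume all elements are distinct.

[9, 7, 0]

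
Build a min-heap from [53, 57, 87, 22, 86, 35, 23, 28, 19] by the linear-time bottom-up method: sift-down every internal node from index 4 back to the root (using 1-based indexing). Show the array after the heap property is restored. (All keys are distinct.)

[19, 22, 23, 28, 86, 35, 87, 53, 57]

sift down from index 4:
  22 vs smaller child 19 at index 9, swap → [53, 57, 87, 19, 86, 35, 23, 28, 22]
sift down from index 3:
  87 vs smaller child 23 at index 7, swap → [53, 57, 23, 19, 86, 35, 87, 28, 22]
sift down from index 2:
  57 vs smaller child 19 at index 4, swap → [53, 19, 23, 57, 86, 35, 87, 28, 22]
  57 vs smaller child 22 at index 9, swap → [53, 19, 23, 22, 86, 35, 87, 28, 57]
sift down from index 1:
  53 vs smaller child 19 at index 2, swap → [19, 53, 23, 22, 86, 35, 87, 28, 57]
  53 vs smaller child 22 at index 4, swap → [19, 22, 23, 53, 86, 35, 87, 28, 57]
  53 vs smaller child 28 at index 8, swap → [19, 22, 23, 28, 86, 35, 87, 53, 57]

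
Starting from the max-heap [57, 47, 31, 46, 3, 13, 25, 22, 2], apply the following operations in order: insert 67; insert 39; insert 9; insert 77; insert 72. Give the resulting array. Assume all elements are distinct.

[77, 57, 72, 46, 47, 31, 67, 22, 2, 3, 39, 9, 13, 25]

insert 67:
  append 67 at index 9 → [57, 47, 31, 46, 3, 13, 25, 22, 2, 67]
  67 > parent 3 at index 4, swap → [57, 47, 31, 46, 67, 13, 25, 22, 2, 3]
  67 > parent 47 at index 1, swap → [57, 67, 31, 46, 47, 13, 25, 22, 2, 3]
  67 > parent 57 at index 0, swap → [67, 57, 31, 46, 47, 13, 25, 22, 2, 3]
insert 39:
  append 39 at index 10 → [67, 57, 31, 46, 47, 13, 25, 22, 2, 3, 39] (no swap needed)
insert 9:
  append 9 at index 11 → [67, 57, 31, 46, 47, 13, 25, 22, 2, 3, 39, 9] (no swap needed)
insert 77:
  append 77 at index 12 → [67, 57, 31, 46, 47, 13, 25, 22, 2, 3, 39, 9, 77]
  77 > parent 13 at index 5, swap → [67, 57, 31, 46, 47, 77, 25, 22, 2, 3, 39, 9, 13]
  77 > parent 31 at index 2, swap → [67, 57, 77, 46, 47, 31, 25, 22, 2, 3, 39, 9, 13]
  77 > parent 67 at index 0, swap → [77, 57, 67, 46, 47, 31, 25, 22, 2, 3, 39, 9, 13]
insert 72:
  append 72 at index 13 → [77, 57, 67, 46, 47, 31, 25, 22, 2, 3, 39, 9, 13, 72]
  72 > parent 25 at index 6, swap → [77, 57, 67, 46, 47, 31, 72, 22, 2, 3, 39, 9, 13, 25]
  72 > parent 67 at index 2, swap → [77, 57, 72, 46, 47, 31, 67, 22, 2, 3, 39, 9, 13, 25]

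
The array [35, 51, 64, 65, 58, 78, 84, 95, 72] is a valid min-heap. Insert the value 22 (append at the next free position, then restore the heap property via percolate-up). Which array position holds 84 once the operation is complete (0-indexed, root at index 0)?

6

append 22 at index 9 → [35, 51, 64, 65, 58, 78, 84, 95, 72, 22]
22 < parent 58 at index 4, swap → [35, 51, 64, 65, 22, 78, 84, 95, 72, 58]
22 < parent 51 at index 1, swap → [35, 22, 64, 65, 51, 78, 84, 95, 72, 58]
22 < parent 35 at index 0, swap → [22, 35, 64, 65, 51, 78, 84, 95, 72, 58]
resulting array: [22, 35, 64, 65, 51, 78, 84, 95, 72, 58]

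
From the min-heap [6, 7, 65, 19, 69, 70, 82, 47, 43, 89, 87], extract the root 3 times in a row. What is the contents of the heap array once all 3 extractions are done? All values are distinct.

[43, 47, 65, 87, 69, 70, 82, 89]

extract-min #1 returns 6:
  remove root 6; move last element 87 to root → [87, 7, 65, 19, 69, 70, 82, 47, 43, 89]
  87 vs smaller child 7 at index 1, swap → [7, 87, 65, 19, 69, 70, 82, 47, 43, 89]
  87 vs smaller child 19 at index 3, swap → [7, 19, 65, 87, 69, 70, 82, 47, 43, 89]
  87 vs smaller child 43 at index 8, swap → [7, 19, 65, 43, 69, 70, 82, 47, 87, 89]
extract-min #2 returns 7:
  remove root 7; move last element 89 to root → [89, 19, 65, 43, 69, 70, 82, 47, 87]
  89 vs smaller child 19 at index 1, swap → [19, 89, 65, 43, 69, 70, 82, 47, 87]
  89 vs smaller child 43 at index 3, swap → [19, 43, 65, 89, 69, 70, 82, 47, 87]
  89 vs smaller child 47 at index 7, swap → [19, 43, 65, 47, 69, 70, 82, 89, 87]
extract-min #3 returns 19:
  remove root 19; move last element 87 to root → [87, 43, 65, 47, 69, 70, 82, 89]
  87 vs smaller child 43 at index 1, swap → [43, 87, 65, 47, 69, 70, 82, 89]
  87 vs smaller child 47 at index 3, swap → [43, 47, 65, 87, 69, 70, 82, 89]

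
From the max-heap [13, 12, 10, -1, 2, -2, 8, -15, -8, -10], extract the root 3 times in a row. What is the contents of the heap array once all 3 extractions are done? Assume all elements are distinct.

extract-max #1 returns 13:
  remove root 13; move last element -10 to root → [-10, 12, 10, -1, 2, -2, 8, -15, -8]
  -10 vs larger child 12 at index 1, swap → [12, -10, 10, -1, 2, -2, 8, -15, -8]
  -10 vs larger child 2 at index 4, swap → [12, 2, 10, -1, -10, -2, 8, -15, -8]
extract-max #2 returns 12:
  remove root 12; move last element -8 to root → [-8, 2, 10, -1, -10, -2, 8, -15]
  -8 vs larger child 10 at index 2, swap → [10, 2, -8, -1, -10, -2, 8, -15]
  -8 vs larger child 8 at index 6, swap → [10, 2, 8, -1, -10, -2, -8, -15]
extract-max #3 returns 10:
  remove root 10; move last element -15 to root → [-15, 2, 8, -1, -10, -2, -8]
  -15 vs larger child 8 at index 2, swap → [8, 2, -15, -1, -10, -2, -8]
  -15 vs larger child -2 at index 5, swap → [8, 2, -2, -1, -10, -15, -8]

[8, 2, -2, -1, -10, -15, -8]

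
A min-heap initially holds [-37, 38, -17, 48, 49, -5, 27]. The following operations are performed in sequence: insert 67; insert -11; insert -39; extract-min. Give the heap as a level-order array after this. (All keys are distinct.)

[-37, -11, -17, 38, 49, -5, 27, 67, 48]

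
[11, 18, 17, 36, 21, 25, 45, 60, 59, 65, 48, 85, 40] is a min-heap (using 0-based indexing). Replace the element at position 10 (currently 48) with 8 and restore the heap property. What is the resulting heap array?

set index 10 from 48 to 8 → [11, 18, 17, 36, 21, 25, 45, 60, 59, 65, 8, 85, 40]
8 < parent 21 at index 4, swap → [11, 18, 17, 36, 8, 25, 45, 60, 59, 65, 21, 85, 40]
8 < parent 18 at index 1, swap → [11, 8, 17, 36, 18, 25, 45, 60, 59, 65, 21, 85, 40]
8 < parent 11 at index 0, swap → [8, 11, 17, 36, 18, 25, 45, 60, 59, 65, 21, 85, 40]

[8, 11, 17, 36, 18, 25, 45, 60, 59, 65, 21, 85, 40]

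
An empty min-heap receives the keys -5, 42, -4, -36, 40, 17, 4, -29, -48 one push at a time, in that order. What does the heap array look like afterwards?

Insert -5:
  append -5 at index 0 → [-5] (no swap needed)
Insert 42:
  append 42 at index 1 → [-5, 42] (no swap needed)
Insert -4:
  append -4 at index 2 → [-5, 42, -4] (no swap needed)
Insert -36:
  append -36 at index 3 → [-5, 42, -4, -36]
  -36 < parent 42 at index 1, swap → [-5, -36, -4, 42]
  -36 < parent -5 at index 0, swap → [-36, -5, -4, 42]
Insert 40:
  append 40 at index 4 → [-36, -5, -4, 42, 40] (no swap needed)
Insert 17:
  append 17 at index 5 → [-36, -5, -4, 42, 40, 17] (no swap needed)
Insert 4:
  append 4 at index 6 → [-36, -5, -4, 42, 40, 17, 4] (no swap needed)
Insert -29:
  append -29 at index 7 → [-36, -5, -4, 42, 40, 17, 4, -29]
  -29 < parent 42 at index 3, swap → [-36, -5, -4, -29, 40, 17, 4, 42]
  -29 < parent -5 at index 1, swap → [-36, -29, -4, -5, 40, 17, 4, 42]
Insert -48:
  append -48 at index 8 → [-36, -29, -4, -5, 40, 17, 4, 42, -48]
  -48 < parent -5 at index 3, swap → [-36, -29, -4, -48, 40, 17, 4, 42, -5]
  -48 < parent -29 at index 1, swap → [-36, -48, -4, -29, 40, 17, 4, 42, -5]
  -48 < parent -36 at index 0, swap → [-48, -36, -4, -29, 40, 17, 4, 42, -5]

[-48, -36, -4, -29, 40, 17, 4, 42, -5]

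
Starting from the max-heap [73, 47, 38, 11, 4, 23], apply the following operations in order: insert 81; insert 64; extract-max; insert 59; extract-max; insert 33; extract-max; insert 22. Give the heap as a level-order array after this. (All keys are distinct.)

insert 81:
  append 81 at index 6 → [73, 47, 38, 11, 4, 23, 81]
  81 > parent 38 at index 2, swap → [73, 47, 81, 11, 4, 23, 38]
  81 > parent 73 at index 0, swap → [81, 47, 73, 11, 4, 23, 38]
insert 64:
  append 64 at index 7 → [81, 47, 73, 11, 4, 23, 38, 64]
  64 > parent 11 at index 3, swap → [81, 47, 73, 64, 4, 23, 38, 11]
  64 > parent 47 at index 1, swap → [81, 64, 73, 47, 4, 23, 38, 11]
extract-max → returns 81:
  remove root 81; move last element 11 to root → [11, 64, 73, 47, 4, 23, 38]
  11 vs larger child 73 at index 2, swap → [73, 64, 11, 47, 4, 23, 38]
  11 vs larger child 38 at index 6, swap → [73, 64, 38, 47, 4, 23, 11]
insert 59:
  append 59 at index 7 → [73, 64, 38, 47, 4, 23, 11, 59]
  59 > parent 47 at index 3, swap → [73, 64, 38, 59, 4, 23, 11, 47]
extract-max → returns 73:
  remove root 73; move last element 47 to root → [47, 64, 38, 59, 4, 23, 11]
  47 vs larger child 64 at index 1, swap → [64, 47, 38, 59, 4, 23, 11]
  47 vs larger child 59 at index 3, swap → [64, 59, 38, 47, 4, 23, 11]
insert 33:
  append 33 at index 7 → [64, 59, 38, 47, 4, 23, 11, 33] (no swap needed)
extract-max → returns 64:
  remove root 64; move last element 33 to root → [33, 59, 38, 47, 4, 23, 11]
  33 vs larger child 59 at index 1, swap → [59, 33, 38, 47, 4, 23, 11]
  33 vs larger child 47 at index 3, swap → [59, 47, 38, 33, 4, 23, 11]
insert 22:
  append 22 at index 7 → [59, 47, 38, 33, 4, 23, 11, 22] (no swap needed)

[59, 47, 38, 33, 4, 23, 11, 22]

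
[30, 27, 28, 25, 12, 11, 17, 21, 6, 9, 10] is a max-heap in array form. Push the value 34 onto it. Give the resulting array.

[34, 27, 30, 25, 12, 28, 17, 21, 6, 9, 10, 11]

append 34 at index 11 → [30, 27, 28, 25, 12, 11, 17, 21, 6, 9, 10, 34]
34 > parent 11 at index 5, swap → [30, 27, 28, 25, 12, 34, 17, 21, 6, 9, 10, 11]
34 > parent 28 at index 2, swap → [30, 27, 34, 25, 12, 28, 17, 21, 6, 9, 10, 11]
34 > parent 30 at index 0, swap → [34, 27, 30, 25, 12, 28, 17, 21, 6, 9, 10, 11]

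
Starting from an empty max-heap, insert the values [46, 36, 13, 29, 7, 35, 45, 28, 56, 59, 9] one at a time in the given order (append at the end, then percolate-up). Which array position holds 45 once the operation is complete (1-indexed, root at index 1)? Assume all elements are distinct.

3

Insert 46:
  append 46 at index 1 → [46] (no swap needed)
Insert 36:
  append 36 at index 2 → [46, 36] (no swap needed)
Insert 13:
  append 13 at index 3 → [46, 36, 13] (no swap needed)
Insert 29:
  append 29 at index 4 → [46, 36, 13, 29] (no swap needed)
Insert 7:
  append 7 at index 5 → [46, 36, 13, 29, 7] (no swap needed)
Insert 35:
  append 35 at index 6 → [46, 36, 13, 29, 7, 35]
  35 > parent 13 at index 3, swap → [46, 36, 35, 29, 7, 13]
Insert 45:
  append 45 at index 7 → [46, 36, 35, 29, 7, 13, 45]
  45 > parent 35 at index 3, swap → [46, 36, 45, 29, 7, 13, 35]
Insert 28:
  append 28 at index 8 → [46, 36, 45, 29, 7, 13, 35, 28] (no swap needed)
Insert 56:
  append 56 at index 9 → [46, 36, 45, 29, 7, 13, 35, 28, 56]
  56 > parent 29 at index 4, swap → [46, 36, 45, 56, 7, 13, 35, 28, 29]
  56 > parent 36 at index 2, swap → [46, 56, 45, 36, 7, 13, 35, 28, 29]
  56 > parent 46 at index 1, swap → [56, 46, 45, 36, 7, 13, 35, 28, 29]
Insert 59:
  append 59 at index 10 → [56, 46, 45, 36, 7, 13, 35, 28, 29, 59]
  59 > parent 7 at index 5, swap → [56, 46, 45, 36, 59, 13, 35, 28, 29, 7]
  59 > parent 46 at index 2, swap → [56, 59, 45, 36, 46, 13, 35, 28, 29, 7]
  59 > parent 56 at index 1, swap → [59, 56, 45, 36, 46, 13, 35, 28, 29, 7]
Insert 9:
  append 9 at index 11 → [59, 56, 45, 36, 46, 13, 35, 28, 29, 7, 9] (no swap needed)
resulting array: [59, 56, 45, 36, 46, 13, 35, 28, 29, 7, 9]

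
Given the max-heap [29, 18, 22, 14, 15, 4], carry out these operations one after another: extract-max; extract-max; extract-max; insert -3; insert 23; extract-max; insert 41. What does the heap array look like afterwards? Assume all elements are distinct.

[41, 15, 4, -3, 14]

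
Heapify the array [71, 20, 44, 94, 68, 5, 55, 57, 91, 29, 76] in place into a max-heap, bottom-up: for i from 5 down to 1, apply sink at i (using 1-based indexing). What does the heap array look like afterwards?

[94, 91, 55, 71, 76, 5, 44, 57, 20, 29, 68]

sift down from index 5:
  68 vs larger child 76 at index 11, swap → [71, 20, 44, 94, 76, 5, 55, 57, 91, 29, 68]
sift down from index 4: already satisfies heap property
sift down from index 3:
  44 vs larger child 55 at index 7, swap → [71, 20, 55, 94, 76, 5, 44, 57, 91, 29, 68]
sift down from index 2:
  20 vs larger child 94 at index 4, swap → [71, 94, 55, 20, 76, 5, 44, 57, 91, 29, 68]
  20 vs larger child 91 at index 9, swap → [71, 94, 55, 91, 76, 5, 44, 57, 20, 29, 68]
sift down from index 1:
  71 vs larger child 94 at index 2, swap → [94, 71, 55, 91, 76, 5, 44, 57, 20, 29, 68]
  71 vs larger child 91 at index 4, swap → [94, 91, 55, 71, 76, 5, 44, 57, 20, 29, 68]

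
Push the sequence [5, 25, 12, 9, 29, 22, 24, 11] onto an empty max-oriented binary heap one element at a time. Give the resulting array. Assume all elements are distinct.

[29, 25, 24, 11, 9, 12, 22, 5]

Insert 5:
  append 5 at index 0 → [5] (no swap needed)
Insert 25:
  append 25 at index 1 → [5, 25]
  25 > parent 5 at index 0, swap → [25, 5]
Insert 12:
  append 12 at index 2 → [25, 5, 12] (no swap needed)
Insert 9:
  append 9 at index 3 → [25, 5, 12, 9]
  9 > parent 5 at index 1, swap → [25, 9, 12, 5]
Insert 29:
  append 29 at index 4 → [25, 9, 12, 5, 29]
  29 > parent 9 at index 1, swap → [25, 29, 12, 5, 9]
  29 > parent 25 at index 0, swap → [29, 25, 12, 5, 9]
Insert 22:
  append 22 at index 5 → [29, 25, 12, 5, 9, 22]
  22 > parent 12 at index 2, swap → [29, 25, 22, 5, 9, 12]
Insert 24:
  append 24 at index 6 → [29, 25, 22, 5, 9, 12, 24]
  24 > parent 22 at index 2, swap → [29, 25, 24, 5, 9, 12, 22]
Insert 11:
  append 11 at index 7 → [29, 25, 24, 5, 9, 12, 22, 11]
  11 > parent 5 at index 3, swap → [29, 25, 24, 11, 9, 12, 22, 5]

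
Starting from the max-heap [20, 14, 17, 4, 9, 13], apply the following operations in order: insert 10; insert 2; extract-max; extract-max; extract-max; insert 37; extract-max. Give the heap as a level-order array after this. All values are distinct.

[13, 10, 2, 4, 9]

insert 10:
  append 10 at index 6 → [20, 14, 17, 4, 9, 13, 10] (no swap needed)
insert 2:
  append 2 at index 7 → [20, 14, 17, 4, 9, 13, 10, 2] (no swap needed)
extract-max → returns 20:
  remove root 20; move last element 2 to root → [2, 14, 17, 4, 9, 13, 10]
  2 vs larger child 17 at index 2, swap → [17, 14, 2, 4, 9, 13, 10]
  2 vs larger child 13 at index 5, swap → [17, 14, 13, 4, 9, 2, 10]
extract-max → returns 17:
  remove root 17; move last element 10 to root → [10, 14, 13, 4, 9, 2]
  10 vs larger child 14 at index 1, swap → [14, 10, 13, 4, 9, 2]
extract-max → returns 14:
  remove root 14; move last element 2 to root → [2, 10, 13, 4, 9]
  2 vs larger child 13 at index 2, swap → [13, 10, 2, 4, 9]
insert 37:
  append 37 at index 5 → [13, 10, 2, 4, 9, 37]
  37 > parent 2 at index 2, swap → [13, 10, 37, 4, 9, 2]
  37 > parent 13 at index 0, swap → [37, 10, 13, 4, 9, 2]
extract-max → returns 37:
  remove root 37; move last element 2 to root → [2, 10, 13, 4, 9]
  2 vs larger child 13 at index 2, swap → [13, 10, 2, 4, 9]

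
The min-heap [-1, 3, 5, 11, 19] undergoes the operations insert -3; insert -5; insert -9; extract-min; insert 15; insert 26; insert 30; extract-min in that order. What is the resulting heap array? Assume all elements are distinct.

insert -3:
  append -3 at index 5 → [-1, 3, 5, 11, 19, -3]
  -3 < parent 5 at index 2, swap → [-1, 3, -3, 11, 19, 5]
  -3 < parent -1 at index 0, swap → [-3, 3, -1, 11, 19, 5]
insert -5:
  append -5 at index 6 → [-3, 3, -1, 11, 19, 5, -5]
  -5 < parent -1 at index 2, swap → [-3, 3, -5, 11, 19, 5, -1]
  -5 < parent -3 at index 0, swap → [-5, 3, -3, 11, 19, 5, -1]
insert -9:
  append -9 at index 7 → [-5, 3, -3, 11, 19, 5, -1, -9]
  -9 < parent 11 at index 3, swap → [-5, 3, -3, -9, 19, 5, -1, 11]
  -9 < parent 3 at index 1, swap → [-5, -9, -3, 3, 19, 5, -1, 11]
  -9 < parent -5 at index 0, swap → [-9, -5, -3, 3, 19, 5, -1, 11]
extract-min → returns -9:
  remove root -9; move last element 11 to root → [11, -5, -3, 3, 19, 5, -1]
  11 vs smaller child -5 at index 1, swap → [-5, 11, -3, 3, 19, 5, -1]
  11 vs smaller child 3 at index 3, swap → [-5, 3, -3, 11, 19, 5, -1]
insert 15:
  append 15 at index 7 → [-5, 3, -3, 11, 19, 5, -1, 15] (no swap needed)
insert 26:
  append 26 at index 8 → [-5, 3, -3, 11, 19, 5, -1, 15, 26] (no swap needed)
insert 30:
  append 30 at index 9 → [-5, 3, -3, 11, 19, 5, -1, 15, 26, 30] (no swap needed)
extract-min → returns -5:
  remove root -5; move last element 30 to root → [30, 3, -3, 11, 19, 5, -1, 15, 26]
  30 vs smaller child -3 at index 2, swap → [-3, 3, 30, 11, 19, 5, -1, 15, 26]
  30 vs smaller child -1 at index 6, swap → [-3, 3, -1, 11, 19, 5, 30, 15, 26]

[-3, 3, -1, 11, 19, 5, 30, 15, 26]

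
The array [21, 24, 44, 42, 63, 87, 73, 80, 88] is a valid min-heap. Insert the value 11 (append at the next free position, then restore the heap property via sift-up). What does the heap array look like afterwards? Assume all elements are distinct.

append 11 at index 9 → [21, 24, 44, 42, 63, 87, 73, 80, 88, 11]
11 < parent 63 at index 4, swap → [21, 24, 44, 42, 11, 87, 73, 80, 88, 63]
11 < parent 24 at index 1, swap → [21, 11, 44, 42, 24, 87, 73, 80, 88, 63]
11 < parent 21 at index 0, swap → [11, 21, 44, 42, 24, 87, 73, 80, 88, 63]

[11, 21, 44, 42, 24, 87, 73, 80, 88, 63]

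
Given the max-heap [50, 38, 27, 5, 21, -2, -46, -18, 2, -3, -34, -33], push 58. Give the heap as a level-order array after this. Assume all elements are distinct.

append 58 at index 12 → [50, 38, 27, 5, 21, -2, -46, -18, 2, -3, -34, -33, 58]
58 > parent -2 at index 5, swap → [50, 38, 27, 5, 21, 58, -46, -18, 2, -3, -34, -33, -2]
58 > parent 27 at index 2, swap → [50, 38, 58, 5, 21, 27, -46, -18, 2, -3, -34, -33, -2]
58 > parent 50 at index 0, swap → [58, 38, 50, 5, 21, 27, -46, -18, 2, -3, -34, -33, -2]

[58, 38, 50, 5, 21, 27, -46, -18, 2, -3, -34, -33, -2]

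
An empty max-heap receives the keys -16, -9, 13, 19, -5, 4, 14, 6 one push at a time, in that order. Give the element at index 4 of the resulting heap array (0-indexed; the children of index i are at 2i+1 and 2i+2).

-5

Insert -16:
  append -16 at index 0 → [-16] (no swap needed)
Insert -9:
  append -9 at index 1 → [-16, -9]
  -9 > parent -16 at index 0, swap → [-9, -16]
Insert 13:
  append 13 at index 2 → [-9, -16, 13]
  13 > parent -9 at index 0, swap → [13, -16, -9]
Insert 19:
  append 19 at index 3 → [13, -16, -9, 19]
  19 > parent -16 at index 1, swap → [13, 19, -9, -16]
  19 > parent 13 at index 0, swap → [19, 13, -9, -16]
Insert -5:
  append -5 at index 4 → [19, 13, -9, -16, -5] (no swap needed)
Insert 4:
  append 4 at index 5 → [19, 13, -9, -16, -5, 4]
  4 > parent -9 at index 2, swap → [19, 13, 4, -16, -5, -9]
Insert 14:
  append 14 at index 6 → [19, 13, 4, -16, -5, -9, 14]
  14 > parent 4 at index 2, swap → [19, 13, 14, -16, -5, -9, 4]
Insert 6:
  append 6 at index 7 → [19, 13, 14, -16, -5, -9, 4, 6]
  6 > parent -16 at index 3, swap → [19, 13, 14, 6, -5, -9, 4, -16]
resulting array: [19, 13, 14, 6, -5, -9, 4, -16]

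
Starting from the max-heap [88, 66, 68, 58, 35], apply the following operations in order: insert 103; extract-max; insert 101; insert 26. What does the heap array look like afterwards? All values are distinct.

[101, 66, 88, 58, 35, 68, 26]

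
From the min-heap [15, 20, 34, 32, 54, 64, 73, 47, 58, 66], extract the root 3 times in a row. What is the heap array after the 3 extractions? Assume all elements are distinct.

[34, 47, 64, 58, 54, 66, 73]

extract-min #1 returns 15:
  remove root 15; move last element 66 to root → [66, 20, 34, 32, 54, 64, 73, 47, 58]
  66 vs smaller child 20 at index 1, swap → [20, 66, 34, 32, 54, 64, 73, 47, 58]
  66 vs smaller child 32 at index 3, swap → [20, 32, 34, 66, 54, 64, 73, 47, 58]
  66 vs smaller child 47 at index 7, swap → [20, 32, 34, 47, 54, 64, 73, 66, 58]
extract-min #2 returns 20:
  remove root 20; move last element 58 to root → [58, 32, 34, 47, 54, 64, 73, 66]
  58 vs smaller child 32 at index 1, swap → [32, 58, 34, 47, 54, 64, 73, 66]
  58 vs smaller child 47 at index 3, swap → [32, 47, 34, 58, 54, 64, 73, 66]
extract-min #3 returns 32:
  remove root 32; move last element 66 to root → [66, 47, 34, 58, 54, 64, 73]
  66 vs smaller child 34 at index 2, swap → [34, 47, 66, 58, 54, 64, 73]
  66 vs smaller child 64 at index 5, swap → [34, 47, 64, 58, 54, 66, 73]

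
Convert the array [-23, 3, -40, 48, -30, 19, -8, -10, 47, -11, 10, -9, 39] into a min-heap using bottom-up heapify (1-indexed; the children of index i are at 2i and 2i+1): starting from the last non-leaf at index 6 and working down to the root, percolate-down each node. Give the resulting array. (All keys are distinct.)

sift down from index 6:
  19 vs smaller child -9 at index 12, swap → [-23, 3, -40, 48, -30, -9, -8, -10, 47, -11, 10, 19, 39]
sift down from index 5: already satisfies heap property
sift down from index 4:
  48 vs smaller child -10 at index 8, swap → [-23, 3, -40, -10, -30, -9, -8, 48, 47, -11, 10, 19, 39]
sift down from index 3: already satisfies heap property
sift down from index 2:
  3 vs smaller child -30 at index 5, swap → [-23, -30, -40, -10, 3, -9, -8, 48, 47, -11, 10, 19, 39]
  3 vs smaller child -11 at index 10, swap → [-23, -30, -40, -10, -11, -9, -8, 48, 47, 3, 10, 19, 39]
sift down from index 1:
  -23 vs smaller child -40 at index 3, swap → [-40, -30, -23, -10, -11, -9, -8, 48, 47, 3, 10, 19, 39]

[-40, -30, -23, -10, -11, -9, -8, 48, 47, 3, 10, 19, 39]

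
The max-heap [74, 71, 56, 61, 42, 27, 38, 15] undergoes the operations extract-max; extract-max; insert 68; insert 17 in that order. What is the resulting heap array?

extract-max → returns 74:
  remove root 74; move last element 15 to root → [15, 71, 56, 61, 42, 27, 38]
  15 vs larger child 71 at index 1, swap → [71, 15, 56, 61, 42, 27, 38]
  15 vs larger child 61 at index 3, swap → [71, 61, 56, 15, 42, 27, 38]
extract-max → returns 71:
  remove root 71; move last element 38 to root → [38, 61, 56, 15, 42, 27]
  38 vs larger child 61 at index 1, swap → [61, 38, 56, 15, 42, 27]
  38 vs larger child 42 at index 4, swap → [61, 42, 56, 15, 38, 27]
insert 68:
  append 68 at index 6 → [61, 42, 56, 15, 38, 27, 68]
  68 > parent 56 at index 2, swap → [61, 42, 68, 15, 38, 27, 56]
  68 > parent 61 at index 0, swap → [68, 42, 61, 15, 38, 27, 56]
insert 17:
  append 17 at index 7 → [68, 42, 61, 15, 38, 27, 56, 17]
  17 > parent 15 at index 3, swap → [68, 42, 61, 17, 38, 27, 56, 15]

[68, 42, 61, 17, 38, 27, 56, 15]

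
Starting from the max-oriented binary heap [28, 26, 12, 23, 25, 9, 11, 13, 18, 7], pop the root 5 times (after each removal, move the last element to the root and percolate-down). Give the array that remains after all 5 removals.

extract-max #1 returns 28:
  remove root 28; move last element 7 to root → [7, 26, 12, 23, 25, 9, 11, 13, 18]
  7 vs larger child 26 at index 1, swap → [26, 7, 12, 23, 25, 9, 11, 13, 18]
  7 vs larger child 25 at index 4, swap → [26, 25, 12, 23, 7, 9, 11, 13, 18]
extract-max #2 returns 26:
  remove root 26; move last element 18 to root → [18, 25, 12, 23, 7, 9, 11, 13]
  18 vs larger child 25 at index 1, swap → [25, 18, 12, 23, 7, 9, 11, 13]
  18 vs larger child 23 at index 3, swap → [25, 23, 12, 18, 7, 9, 11, 13]
extract-max #3 returns 25:
  remove root 25; move last element 13 to root → [13, 23, 12, 18, 7, 9, 11]
  13 vs larger child 23 at index 1, swap → [23, 13, 12, 18, 7, 9, 11]
  13 vs larger child 18 at index 3, swap → [23, 18, 12, 13, 7, 9, 11]
extract-max #4 returns 23:
  remove root 23; move last element 11 to root → [11, 18, 12, 13, 7, 9]
  11 vs larger child 18 at index 1, swap → [18, 11, 12, 13, 7, 9]
  11 vs larger child 13 at index 3, swap → [18, 13, 12, 11, 7, 9]
extract-max #5 returns 18:
  remove root 18; move last element 9 to root → [9, 13, 12, 11, 7]
  9 vs larger child 13 at index 1, swap → [13, 9, 12, 11, 7]
  9 vs larger child 11 at index 3, swap → [13, 11, 12, 9, 7]

[13, 11, 12, 9, 7]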